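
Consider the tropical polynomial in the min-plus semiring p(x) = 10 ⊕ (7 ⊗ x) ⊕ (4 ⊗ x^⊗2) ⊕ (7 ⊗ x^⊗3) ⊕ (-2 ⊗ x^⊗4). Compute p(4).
p(4) = 10

A tropical monomial a ⊗ x^⊗i evaluates to a + i · x. Evaluating each term at x = 4:
  Term 0 contributes 10 + 0 · 4 = 10
  Term 1 contributes 7 + 1 · 4 = 11
  Term 2 contributes 4 + 2 · 4 = 12
  Term 3 contributes 7 + 3 · 4 = 19
  Term 4 contributes -2 + 4 · 4 = 14
p(4) = ⊕ of these = min[10, 11, 12, 19, 14] = 10.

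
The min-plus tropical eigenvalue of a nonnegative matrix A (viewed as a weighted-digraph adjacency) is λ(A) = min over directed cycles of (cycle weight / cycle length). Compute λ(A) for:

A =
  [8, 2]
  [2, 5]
λ(A) = 2

Enumerate directed cycles and compute their means (weight / length). Sample:
  cycle 0 → 0: weight = 8, length = 1, mean = 8/1 ≈ 8.000
  cycle 1 → 1: weight = 5, length = 1, mean = 5/1 ≈ 5.000
  cycle 0 → 1 → 0: weight = 4, length = 2, mean = 4/2 ≈ 2.000
  cycle 1 → 0 → 1: weight = 4, length = 2, mean = 4/2 ≈ 2.000
Minimum mean = 2.000, attained e.g. along the cycle 0 → 1 → 0 with weight 4 and length 2. So λ(A) = 4/2 = 2.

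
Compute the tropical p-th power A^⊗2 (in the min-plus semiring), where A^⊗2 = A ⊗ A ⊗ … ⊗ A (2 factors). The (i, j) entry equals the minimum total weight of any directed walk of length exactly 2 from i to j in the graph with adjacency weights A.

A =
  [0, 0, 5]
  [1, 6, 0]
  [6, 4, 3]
A^⊗2 =
  [0, 0, 0]
  [1, 1, 3]
  [5, 6, 4]

Each entry (A^⊗2)_ij equals the minimum over all length-2 walks i = v_0 → v_1 → … → v_2 = j of Σ_t A[v_t][v_{t+1}]. For example, for (i, j) = (0, 2) we minimise over 3 possible intermediate vertex sequences; the minimum is 0, attained along the walk 0 → 1 → 2.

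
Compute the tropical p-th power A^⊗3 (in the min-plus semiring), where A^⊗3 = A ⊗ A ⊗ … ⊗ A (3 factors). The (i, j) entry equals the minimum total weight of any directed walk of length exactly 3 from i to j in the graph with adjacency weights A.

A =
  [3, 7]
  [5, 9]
A^⊗3 =
  [9, 13]
  [11, 15]

Each entry (A^⊗3)_ij equals the minimum over all length-3 walks i = v_0 → v_1 → … → v_3 = j of Σ_t A[v_t][v_{t+1}]. For example, for (i, j) = (0, 1) we minimise over 4 possible intermediate vertex sequences; the minimum is 13, attained along the walk 0 → 0 → 0 → 1.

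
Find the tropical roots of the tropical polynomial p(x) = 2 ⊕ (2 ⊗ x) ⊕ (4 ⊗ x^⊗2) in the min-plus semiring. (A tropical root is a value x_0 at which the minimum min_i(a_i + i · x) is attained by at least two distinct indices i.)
Roots: {-2, 0}

Each tropical root is a break point of the lower envelope of the lines y = a_i + i · x (there are 3 lines, with slopes 0, 1, ..., 2). Only the lines that attain the minimum somewhere contribute to roots; other lines are dominated. Here the surviving (envelope) indices are i = 2, i = 1, i = 0.
Intersections between consecutive envelope lines give the roots: for adjacent envelope indices i < j the intersection is x = (a_i − a_j) / (j − i). Reading off the sorted break points: {-2, 0}.
Verification: at each break x_0, at least two indices attain the minimum of min_i(a_i + i · x_0).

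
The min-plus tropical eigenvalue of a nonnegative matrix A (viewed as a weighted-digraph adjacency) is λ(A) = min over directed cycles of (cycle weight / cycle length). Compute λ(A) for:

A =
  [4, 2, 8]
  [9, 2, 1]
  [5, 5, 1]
λ(A) = 1

Enumerate directed cycles and compute their means (weight / length). Sample:
  cycle 0 → 0: weight = 4, length = 1, mean = 4/1 ≈ 4.000
  cycle 1 → 1: weight = 2, length = 1, mean = 2/1 ≈ 2.000
  cycle 2 → 2: weight = 1, length = 1, mean = 1/1 ≈ 1.000
  cycle 0 → 1 → 0: weight = 11, length = 2, mean = 11/2 ≈ 5.500
  cycle 0 → 2 → 0: weight = 13, length = 2, mean = 13/2 ≈ 6.500
  cycle 1 → 0 → 1: weight = 11, length = 2, mean = 11/2 ≈ 5.500
Minimum mean = 1.000, attained e.g. along the cycle 2 → 2 with weight 1 and length 1. So λ(A) = 1/1 = 1.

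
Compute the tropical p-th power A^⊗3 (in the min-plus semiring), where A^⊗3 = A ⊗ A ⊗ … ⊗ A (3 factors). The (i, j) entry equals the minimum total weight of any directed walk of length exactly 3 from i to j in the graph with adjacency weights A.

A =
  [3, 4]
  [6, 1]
A^⊗3 =
  [9, 6]
  [8, 3]

Each entry (A^⊗3)_ij equals the minimum over all length-3 walks i = v_0 → v_1 → … → v_3 = j of Σ_t A[v_t][v_{t+1}]. For example, for (i, j) = (0, 1) we minimise over 4 possible intermediate vertex sequences; the minimum is 6, attained along the walk 0 → 1 → 1 → 1.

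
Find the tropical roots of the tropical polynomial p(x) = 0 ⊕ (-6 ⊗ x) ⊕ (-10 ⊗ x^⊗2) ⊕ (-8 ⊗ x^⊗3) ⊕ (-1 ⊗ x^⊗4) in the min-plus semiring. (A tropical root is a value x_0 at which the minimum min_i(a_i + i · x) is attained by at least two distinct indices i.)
Roots: {-7, -2, 4, 6}

Each tropical root is a break point of the lower envelope of the lines y = a_i + i · x (there are 5 lines, with slopes 0, 1, ..., 4). Only the lines that attain the minimum somewhere contribute to roots; other lines are dominated. Here the surviving (envelope) indices are i = 4, i = 3, i = 2, i = 1, i = 0.
Intersections between consecutive envelope lines give the roots: for adjacent envelope indices i < j the intersection is x = (a_i − a_j) / (j − i). Reading off the sorted break points: {-7, -2, 4, 6}.
Verification: at each break x_0, at least two indices attain the minimum of min_i(a_i + i · x_0).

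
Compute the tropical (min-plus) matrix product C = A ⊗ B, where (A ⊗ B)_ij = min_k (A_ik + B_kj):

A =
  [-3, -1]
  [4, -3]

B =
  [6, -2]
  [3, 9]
A ⊗ B =
  [2, -5]
  [0, 2]

Apply the min-plus product entry-by-entry:
  C[0][0] = min over k of (A[0][0] + B[0][0] = -3 + 6 = 3, A[0][1] + B[1][0] = -1 + 3 = 2) = 2 (attained at k = 1)
  C[0][1] = min over k of (A[0][0] + B[0][1] = -3 + -2 = -5, A[0][1] + B[1][1] = -1 + 9 = 8) = -5 (attained at k = 0)
  C[1][0] = min over k of (A[1][0] + B[0][0] = 4 + 6 = 10, A[1][1] + B[1][0] = -3 + 3 = 0) = 0 (attained at k = 1)
  C[1][1] = min over k of (A[1][0] + B[0][1] = 4 + -2 = 2, A[1][1] + B[1][1] = -3 + 9 = 6) = 2 (attained at k = 0)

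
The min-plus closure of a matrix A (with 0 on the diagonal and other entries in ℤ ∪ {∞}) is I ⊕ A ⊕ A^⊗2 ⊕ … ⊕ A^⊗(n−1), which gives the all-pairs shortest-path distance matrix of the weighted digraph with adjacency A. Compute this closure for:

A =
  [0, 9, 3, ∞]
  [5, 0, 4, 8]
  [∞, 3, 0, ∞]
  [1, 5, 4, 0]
Closure =
  [0, 6, 3, 14]
  [5, 0, 4, 8]
  [8, 3, 0, 11]
  [1, 5, 4, 0]

This is the Floyd-Warshall all-pairs shortest-path computation. For each intermediate vertex k = 0, 1, …, 3, update dist[i][j] ← min(dist[i][j], dist[i][k] + dist[k][j]). The final matrix gives, for each (i, j), the minimum total weight of any directed path from i to j (possibly empty when i = j).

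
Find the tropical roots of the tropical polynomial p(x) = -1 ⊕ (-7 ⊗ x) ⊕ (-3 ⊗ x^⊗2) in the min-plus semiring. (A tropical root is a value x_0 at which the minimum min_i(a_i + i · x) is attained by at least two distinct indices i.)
Roots: {-4, 6}

Each tropical root is a break point of the lower envelope of the lines y = a_i + i · x (there are 3 lines, with slopes 0, 1, ..., 2). Only the lines that attain the minimum somewhere contribute to roots; other lines are dominated. Here the surviving (envelope) indices are i = 2, i = 1, i = 0.
Intersections between consecutive envelope lines give the roots: for adjacent envelope indices i < j the intersection is x = (a_i − a_j) / (j − i). Reading off the sorted break points: {-4, 6}.
Verification: at each break x_0, at least two indices attain the minimum of min_i(a_i + i · x_0).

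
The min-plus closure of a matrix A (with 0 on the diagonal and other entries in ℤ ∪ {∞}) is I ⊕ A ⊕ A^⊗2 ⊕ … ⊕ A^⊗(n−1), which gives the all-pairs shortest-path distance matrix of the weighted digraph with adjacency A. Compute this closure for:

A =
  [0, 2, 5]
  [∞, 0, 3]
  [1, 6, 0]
Closure =
  [0, 2, 5]
  [4, 0, 3]
  [1, 3, 0]

This is the Floyd-Warshall all-pairs shortest-path computation. For each intermediate vertex k = 0, 1, …, 2, update dist[i][j] ← min(dist[i][j], dist[i][k] + dist[k][j]). The final matrix gives, for each (i, j), the minimum total weight of any directed path from i to j (possibly empty when i = j).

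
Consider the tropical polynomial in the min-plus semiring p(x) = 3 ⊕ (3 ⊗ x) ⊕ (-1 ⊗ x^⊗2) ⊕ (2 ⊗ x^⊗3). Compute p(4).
p(4) = 3

A tropical monomial a ⊗ x^⊗i evaluates to a + i · x. Evaluating each term at x = 4:
  Term 0 contributes 3 + 0 · 4 = 3
  Term 1 contributes 3 + 1 · 4 = 7
  Term 2 contributes -1 + 2 · 4 = 7
  Term 3 contributes 2 + 3 · 4 = 14
p(4) = ⊕ of these = min[3, 7, 7, 14] = 3.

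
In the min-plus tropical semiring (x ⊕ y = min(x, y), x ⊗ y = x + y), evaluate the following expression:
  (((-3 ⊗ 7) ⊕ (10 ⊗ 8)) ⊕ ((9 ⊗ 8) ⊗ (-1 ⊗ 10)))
(((-3 ⊗ 7) ⊕ (10 ⊗ 8)) ⊕ ((9 ⊗ 8) ⊗ (-1 ⊗ 10))) = 4

Expand innermost to outermost. Recall ⊕ takes the minimum of its arguments and ⊗ takes their sum. Working out the expression (((-3 ⊗ 7) ⊕ (10 ⊗ 8)) ⊕ ((9 ⊗ 8) ⊗ (-1 ⊗ 10))) gives 4.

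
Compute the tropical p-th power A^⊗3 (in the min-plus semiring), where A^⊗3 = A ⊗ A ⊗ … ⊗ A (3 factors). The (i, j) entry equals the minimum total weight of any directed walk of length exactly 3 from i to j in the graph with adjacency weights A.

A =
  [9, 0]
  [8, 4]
A^⊗3 =
  [12, 8]
  [16, 12]

Each entry (A^⊗3)_ij equals the minimum over all length-3 walks i = v_0 → v_1 → … → v_3 = j of Σ_t A[v_t][v_{t+1}]. For example, for (i, j) = (0, 1) we minimise over 4 possible intermediate vertex sequences; the minimum is 8, attained along the walk 0 → 1 → 0 → 1.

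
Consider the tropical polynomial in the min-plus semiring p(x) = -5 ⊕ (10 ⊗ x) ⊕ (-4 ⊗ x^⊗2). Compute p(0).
p(0) = -5

A tropical monomial a ⊗ x^⊗i evaluates to a + i · x. Evaluating each term at x = 0:
  Term 0 contributes -5 + 0 · 0 = -5
  Term 1 contributes 10 + 1 · 0 = 10
  Term 2 contributes -4 + 2 · 0 = -4
p(0) = ⊕ of these = min[-5, 10, -4] = -5.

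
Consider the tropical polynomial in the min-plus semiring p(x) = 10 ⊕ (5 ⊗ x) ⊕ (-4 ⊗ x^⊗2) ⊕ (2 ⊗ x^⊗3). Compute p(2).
p(2) = 0

A tropical monomial a ⊗ x^⊗i evaluates to a + i · x. Evaluating each term at x = 2:
  Term 0 contributes 10 + 0 · 2 = 10
  Term 1 contributes 5 + 1 · 2 = 7
  Term 2 contributes -4 + 2 · 2 = 0
  Term 3 contributes 2 + 3 · 2 = 8
p(2) = ⊕ of these = min[10, 7, 0, 8] = 0.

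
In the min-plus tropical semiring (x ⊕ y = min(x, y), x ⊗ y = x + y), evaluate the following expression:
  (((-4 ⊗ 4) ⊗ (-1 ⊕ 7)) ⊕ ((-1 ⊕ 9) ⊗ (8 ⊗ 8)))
(((-4 ⊗ 4) ⊗ (-1 ⊕ 7)) ⊕ ((-1 ⊕ 9) ⊗ (8 ⊗ 8))) = -1

Expand innermost to outermost. Recall ⊕ takes the minimum of its arguments and ⊗ takes their sum. Working out the expression (((-4 ⊗ 4) ⊗ (-1 ⊕ 7)) ⊕ ((-1 ⊕ 9) ⊗ (8 ⊗ 8))) gives -1.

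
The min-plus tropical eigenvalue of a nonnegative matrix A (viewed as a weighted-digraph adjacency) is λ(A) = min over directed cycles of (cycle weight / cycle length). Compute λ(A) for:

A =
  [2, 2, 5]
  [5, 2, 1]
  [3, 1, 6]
λ(A) = 1

Enumerate directed cycles and compute their means (weight / length). Sample:
  cycle 0 → 0: weight = 2, length = 1, mean = 2/1 ≈ 2.000
  cycle 1 → 1: weight = 2, length = 1, mean = 2/1 ≈ 2.000
  cycle 2 → 2: weight = 6, length = 1, mean = 6/1 ≈ 6.000
  cycle 0 → 1 → 0: weight = 7, length = 2, mean = 7/2 ≈ 3.500
  cycle 0 → 2 → 0: weight = 8, length = 2, mean = 8/2 ≈ 4.000
  cycle 1 → 0 → 1: weight = 7, length = 2, mean = 7/2 ≈ 3.500
Minimum mean = 1.000, attained e.g. along the cycle 1 → 2 → 1 with weight 2 and length 2. So λ(A) = 2/2 = 1.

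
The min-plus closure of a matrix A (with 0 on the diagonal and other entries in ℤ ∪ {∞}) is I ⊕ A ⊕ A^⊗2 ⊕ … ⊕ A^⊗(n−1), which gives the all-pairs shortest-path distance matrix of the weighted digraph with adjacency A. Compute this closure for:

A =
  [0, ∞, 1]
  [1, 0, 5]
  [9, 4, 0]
Closure =
  [0, 5, 1]
  [1, 0, 2]
  [5, 4, 0]

This is the Floyd-Warshall all-pairs shortest-path computation. For each intermediate vertex k = 0, 1, …, 2, update dist[i][j] ← min(dist[i][j], dist[i][k] + dist[k][j]). The final matrix gives, for each (i, j), the minimum total weight of any directed path from i to j (possibly empty when i = j).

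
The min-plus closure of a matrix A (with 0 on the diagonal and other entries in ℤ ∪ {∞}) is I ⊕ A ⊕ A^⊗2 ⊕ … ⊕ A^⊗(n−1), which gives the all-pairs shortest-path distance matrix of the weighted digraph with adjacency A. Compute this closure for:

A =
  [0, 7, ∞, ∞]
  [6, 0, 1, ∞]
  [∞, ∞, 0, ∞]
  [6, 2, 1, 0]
Closure =
  [0, 7, 8, ∞]
  [6, 0, 1, ∞]
  [∞, ∞, 0, ∞]
  [6, 2, 1, 0]

This is the Floyd-Warshall all-pairs shortest-path computation. For each intermediate vertex k = 0, 1, …, 3, update dist[i][j] ← min(dist[i][j], dist[i][k] + dist[k][j]). The final matrix gives, for each (i, j), the minimum total weight of any directed path from i to j (possibly empty when i = j).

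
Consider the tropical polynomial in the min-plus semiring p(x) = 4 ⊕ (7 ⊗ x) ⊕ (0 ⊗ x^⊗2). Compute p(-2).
p(-2) = -4

A tropical monomial a ⊗ x^⊗i evaluates to a + i · x. Evaluating each term at x = -2:
  Term 0 contributes 4 + 0 · -2 = 4
  Term 1 contributes 7 + 1 · -2 = 5
  Term 2 contributes 0 + 2 · -2 = -4
p(-2) = ⊕ of these = min[4, 5, -4] = -4.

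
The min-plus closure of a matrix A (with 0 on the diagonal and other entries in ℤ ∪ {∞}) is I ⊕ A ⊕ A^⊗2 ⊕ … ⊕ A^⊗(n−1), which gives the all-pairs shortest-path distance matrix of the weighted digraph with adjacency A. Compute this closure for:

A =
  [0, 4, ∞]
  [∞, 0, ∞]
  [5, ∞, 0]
Closure =
  [0, 4, ∞]
  [∞, 0, ∞]
  [5, 9, 0]

This is the Floyd-Warshall all-pairs shortest-path computation. For each intermediate vertex k = 0, 1, …, 2, update dist[i][j] ← min(dist[i][j], dist[i][k] + dist[k][j]). The final matrix gives, for each (i, j), the minimum total weight of any directed path from i to j (possibly empty when i = j).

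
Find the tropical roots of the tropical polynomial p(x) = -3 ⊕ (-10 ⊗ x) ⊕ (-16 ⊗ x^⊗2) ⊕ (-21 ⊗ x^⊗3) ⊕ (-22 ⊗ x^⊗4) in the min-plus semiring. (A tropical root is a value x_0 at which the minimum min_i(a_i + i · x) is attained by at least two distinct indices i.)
Roots: {1, 5, 6, 7}

Each tropical root is a break point of the lower envelope of the lines y = a_i + i · x (there are 5 lines, with slopes 0, 1, ..., 4). Only the lines that attain the minimum somewhere contribute to roots; other lines are dominated. Here the surviving (envelope) indices are i = 4, i = 3, i = 2, i = 1, i = 0.
Intersections between consecutive envelope lines give the roots: for adjacent envelope indices i < j the intersection is x = (a_i − a_j) / (j − i). Reading off the sorted break points: {1, 5, 6, 7}.
Verification: at each break x_0, at least two indices attain the minimum of min_i(a_i + i · x_0).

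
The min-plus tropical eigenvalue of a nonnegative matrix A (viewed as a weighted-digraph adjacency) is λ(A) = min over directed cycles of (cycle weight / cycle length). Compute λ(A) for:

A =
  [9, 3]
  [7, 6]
λ(A) = 5

Enumerate directed cycles and compute their means (weight / length). Sample:
  cycle 0 → 0: weight = 9, length = 1, mean = 9/1 ≈ 9.000
  cycle 1 → 1: weight = 6, length = 1, mean = 6/1 ≈ 6.000
  cycle 0 → 1 → 0: weight = 10, length = 2, mean = 10/2 ≈ 5.000
  cycle 1 → 0 → 1: weight = 10, length = 2, mean = 10/2 ≈ 5.000
Minimum mean = 5.000, attained e.g. along the cycle 0 → 1 → 0 with weight 10 and length 2. So λ(A) = 10/2 = 5.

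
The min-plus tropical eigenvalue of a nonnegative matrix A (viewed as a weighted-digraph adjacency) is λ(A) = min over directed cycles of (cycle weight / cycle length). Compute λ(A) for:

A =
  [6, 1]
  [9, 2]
λ(A) = 2

Enumerate directed cycles and compute their means (weight / length). Sample:
  cycle 0 → 0: weight = 6, length = 1, mean = 6/1 ≈ 6.000
  cycle 1 → 1: weight = 2, length = 1, mean = 2/1 ≈ 2.000
  cycle 0 → 1 → 0: weight = 10, length = 2, mean = 10/2 ≈ 5.000
  cycle 1 → 0 → 1: weight = 10, length = 2, mean = 10/2 ≈ 5.000
Minimum mean = 2.000, attained e.g. along the cycle 1 → 1 with weight 2 and length 1. So λ(A) = 2/1 = 2.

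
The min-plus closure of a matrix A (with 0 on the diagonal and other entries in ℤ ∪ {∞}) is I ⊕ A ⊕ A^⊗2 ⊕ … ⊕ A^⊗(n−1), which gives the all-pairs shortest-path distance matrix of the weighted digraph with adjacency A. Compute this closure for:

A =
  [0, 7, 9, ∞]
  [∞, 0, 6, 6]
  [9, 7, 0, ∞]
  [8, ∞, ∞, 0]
Closure =
  [0, 7, 9, 13]
  [14, 0, 6, 6]
  [9, 7, 0, 13]
  [8, 15, 17, 0]

This is the Floyd-Warshall all-pairs shortest-path computation. For each intermediate vertex k = 0, 1, …, 3, update dist[i][j] ← min(dist[i][j], dist[i][k] + dist[k][j]). The final matrix gives, for each (i, j), the minimum total weight of any directed path from i to j (possibly empty when i = j).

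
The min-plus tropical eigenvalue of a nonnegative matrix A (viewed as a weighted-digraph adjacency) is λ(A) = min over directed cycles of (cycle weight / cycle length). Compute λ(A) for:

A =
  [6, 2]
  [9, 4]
λ(A) = 4

Enumerate directed cycles and compute their means (weight / length). Sample:
  cycle 0 → 0: weight = 6, length = 1, mean = 6/1 ≈ 6.000
  cycle 1 → 1: weight = 4, length = 1, mean = 4/1 ≈ 4.000
  cycle 0 → 1 → 0: weight = 11, length = 2, mean = 11/2 ≈ 5.500
  cycle 1 → 0 → 1: weight = 11, length = 2, mean = 11/2 ≈ 5.500
Minimum mean = 4.000, attained e.g. along the cycle 1 → 1 with weight 4 and length 1. So λ(A) = 4/1 = 4.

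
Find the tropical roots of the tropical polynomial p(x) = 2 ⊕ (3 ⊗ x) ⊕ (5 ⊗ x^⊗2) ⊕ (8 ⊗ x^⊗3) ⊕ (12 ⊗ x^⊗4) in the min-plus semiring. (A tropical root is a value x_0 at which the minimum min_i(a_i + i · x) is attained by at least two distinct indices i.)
Roots: {-4, -3, -2, -1}

Each tropical root is a break point of the lower envelope of the lines y = a_i + i · x (there are 5 lines, with slopes 0, 1, ..., 4). Only the lines that attain the minimum somewhere contribute to roots; other lines are dominated. Here the surviving (envelope) indices are i = 4, i = 3, i = 2, i = 1, i = 0.
Intersections between consecutive envelope lines give the roots: for adjacent envelope indices i < j the intersection is x = (a_i − a_j) / (j − i). Reading off the sorted break points: {-4, -3, -2, -1}.
Verification: at each break x_0, at least two indices attain the minimum of min_i(a_i + i · x_0).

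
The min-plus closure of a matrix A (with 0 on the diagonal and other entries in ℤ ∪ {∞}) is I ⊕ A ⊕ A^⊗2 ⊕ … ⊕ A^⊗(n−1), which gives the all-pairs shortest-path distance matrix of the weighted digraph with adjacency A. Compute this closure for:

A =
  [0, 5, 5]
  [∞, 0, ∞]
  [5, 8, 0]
Closure =
  [0, 5, 5]
  [∞, 0, ∞]
  [5, 8, 0]

This is the Floyd-Warshall all-pairs shortest-path computation. For each intermediate vertex k = 0, 1, …, 2, update dist[i][j] ← min(dist[i][j], dist[i][k] + dist[k][j]). The final matrix gives, for each (i, j), the minimum total weight of any directed path from i to j (possibly empty when i = j).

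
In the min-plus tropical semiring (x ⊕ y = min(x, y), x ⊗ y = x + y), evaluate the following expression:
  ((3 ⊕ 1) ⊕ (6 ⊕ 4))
((3 ⊕ 1) ⊕ (6 ⊕ 4)) = 1

Expand innermost to outermost. Recall ⊕ takes the minimum of its arguments and ⊗ takes their sum. Working out the expression ((3 ⊕ 1) ⊕ (6 ⊕ 4)) gives 1.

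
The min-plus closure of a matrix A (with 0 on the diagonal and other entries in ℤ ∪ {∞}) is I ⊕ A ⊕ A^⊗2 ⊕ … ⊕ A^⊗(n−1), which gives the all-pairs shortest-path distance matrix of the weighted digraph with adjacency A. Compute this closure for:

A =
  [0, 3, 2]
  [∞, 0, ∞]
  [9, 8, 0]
Closure =
  [0, 3, 2]
  [∞, 0, ∞]
  [9, 8, 0]

This is the Floyd-Warshall all-pairs shortest-path computation. For each intermediate vertex k = 0, 1, …, 2, update dist[i][j] ← min(dist[i][j], dist[i][k] + dist[k][j]). The final matrix gives, for each (i, j), the minimum total weight of any directed path from i to j (possibly empty when i = j).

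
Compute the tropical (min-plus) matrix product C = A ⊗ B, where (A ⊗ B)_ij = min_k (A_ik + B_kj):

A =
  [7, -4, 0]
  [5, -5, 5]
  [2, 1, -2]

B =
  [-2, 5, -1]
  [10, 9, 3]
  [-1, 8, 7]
A ⊗ B =
  [-1, 5, -1]
  [3, 4, -2]
  [-3, 6, 1]

Apply the min-plus product entry-by-entry:
  C[0][0] = min over k of (A[0][0] + B[0][0] = 7 + -2 = 5, A[0][1] + B[1][0] = -4 + 10 = 6, A[0][2] + B[2][0] = 0 + -1 = -1) = -1 (attained at k = 2)
  C[0][1] = min over k of (A[0][0] + B[0][1] = 7 + 5 = 12, A[0][1] + B[1][1] = -4 + 9 = 5, A[0][2] + B[2][1] = 0 + 8 = 8) = 5 (attained at k = 1)
  C[0][2] = min over k of (A[0][0] + B[0][2] = 7 + -1 = 6, A[0][1] + B[1][2] = -4 + 3 = -1, A[0][2] + B[2][2] = 0 + 7 = 7) = -1 (attained at k = 1)
  C[1][0] = min over k of (A[1][0] + B[0][0] = 5 + -2 = 3, A[1][1] + B[1][0] = -5 + 10 = 5, A[1][2] + B[2][0] = 5 + -1 = 4) = 3 (attained at k = 0)
  C[1][1] = min over k of (A[1][0] + B[0][1] = 5 + 5 = 10, A[1][1] + B[1][1] = -5 + 9 = 4, A[1][2] + B[2][1] = 5 + 8 = 13) = 4 (attained at k = 1)
  C[1][2] = min over k of (A[1][0] + B[0][2] = 5 + -1 = 4, A[1][1] + B[1][2] = -5 + 3 = -2, A[1][2] + B[2][2] = 5 + 7 = 12) = -2 (attained at k = 1)
  C[2][0] = min over k of (A[2][0] + B[0][0] = 2 + -2 = 0, A[2][1] + B[1][0] = 1 + 10 = 11, A[2][2] + B[2][0] = -2 + -1 = -3) = -3 (attained at k = 2)
  C[2][1] = min over k of (A[2][0] + B[0][1] = 2 + 5 = 7, A[2][1] + B[1][1] = 1 + 9 = 10, A[2][2] + B[2][1] = -2 + 8 = 6) = 6 (attained at k = 2)
  C[2][2] = min over k of (A[2][0] + B[0][2] = 2 + -1 = 1, A[2][1] + B[1][2] = 1 + 3 = 4, A[2][2] + B[2][2] = -2 + 7 = 5) = 1 (attained at k = 0)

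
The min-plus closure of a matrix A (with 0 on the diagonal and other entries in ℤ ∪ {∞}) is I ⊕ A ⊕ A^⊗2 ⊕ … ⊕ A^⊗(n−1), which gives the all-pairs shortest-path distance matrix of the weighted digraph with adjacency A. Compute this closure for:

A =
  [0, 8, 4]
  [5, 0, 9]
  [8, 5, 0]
Closure =
  [0, 8, 4]
  [5, 0, 9]
  [8, 5, 0]

This is the Floyd-Warshall all-pairs shortest-path computation. For each intermediate vertex k = 0, 1, …, 2, update dist[i][j] ← min(dist[i][j], dist[i][k] + dist[k][j]). The final matrix gives, for each (i, j), the minimum total weight of any directed path from i to j (possibly empty when i = j).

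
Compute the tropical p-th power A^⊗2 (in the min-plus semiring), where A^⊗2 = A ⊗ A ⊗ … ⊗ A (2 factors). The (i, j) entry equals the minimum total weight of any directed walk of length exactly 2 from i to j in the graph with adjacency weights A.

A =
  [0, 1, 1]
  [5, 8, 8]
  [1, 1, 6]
A^⊗2 =
  [0, 1, 1]
  [5, 6, 6]
  [1, 2, 2]

Each entry (A^⊗2)_ij equals the minimum over all length-2 walks i = v_0 → v_1 → … → v_2 = j of Σ_t A[v_t][v_{t+1}]. For example, for (i, j) = (0, 2) we minimise over 3 possible intermediate vertex sequences; the minimum is 1, attained along the walk 0 → 0 → 2.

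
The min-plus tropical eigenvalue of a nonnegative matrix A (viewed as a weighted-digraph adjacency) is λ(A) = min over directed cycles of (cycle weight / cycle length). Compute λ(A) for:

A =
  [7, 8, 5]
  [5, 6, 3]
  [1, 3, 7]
λ(A) = 3

Enumerate directed cycles and compute their means (weight / length). Sample:
  cycle 0 → 0: weight = 7, length = 1, mean = 7/1 ≈ 7.000
  cycle 1 → 1: weight = 6, length = 1, mean = 6/1 ≈ 6.000
  cycle 2 → 2: weight = 7, length = 1, mean = 7/1 ≈ 7.000
  cycle 0 → 1 → 0: weight = 13, length = 2, mean = 13/2 ≈ 6.500
  cycle 0 → 2 → 0: weight = 6, length = 2, mean = 6/2 ≈ 3.000
  cycle 1 → 0 → 1: weight = 13, length = 2, mean = 13/2 ≈ 6.500
Minimum mean = 3.000, attained e.g. along the cycle 0 → 2 → 0 with weight 6 and length 2. So λ(A) = 6/2 = 3.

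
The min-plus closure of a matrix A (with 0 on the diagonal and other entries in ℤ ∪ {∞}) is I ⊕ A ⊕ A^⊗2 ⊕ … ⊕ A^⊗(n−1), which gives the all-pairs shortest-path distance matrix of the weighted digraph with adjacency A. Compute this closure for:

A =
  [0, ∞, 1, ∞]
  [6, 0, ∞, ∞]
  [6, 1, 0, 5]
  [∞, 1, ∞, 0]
Closure =
  [0, 2, 1, 6]
  [6, 0, 7, 12]
  [6, 1, 0, 5]
  [7, 1, 8, 0]

This is the Floyd-Warshall all-pairs shortest-path computation. For each intermediate vertex k = 0, 1, …, 3, update dist[i][j] ← min(dist[i][j], dist[i][k] + dist[k][j]). The final matrix gives, for each (i, j), the minimum total weight of any directed path from i to j (possibly empty when i = j).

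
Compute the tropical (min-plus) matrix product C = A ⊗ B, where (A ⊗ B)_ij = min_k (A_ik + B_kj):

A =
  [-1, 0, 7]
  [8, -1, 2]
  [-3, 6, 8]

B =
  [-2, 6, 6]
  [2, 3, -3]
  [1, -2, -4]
A ⊗ B =
  [-3, 3, -3]
  [1, 0, -4]
  [-5, 3, 3]

Apply the min-plus product entry-by-entry:
  C[0][0] = min over k of (A[0][0] + B[0][0] = -1 + -2 = -3, A[0][1] + B[1][0] = 0 + 2 = 2, A[0][2] + B[2][0] = 7 + 1 = 8) = -3 (attained at k = 0)
  C[0][1] = min over k of (A[0][0] + B[0][1] = -1 + 6 = 5, A[0][1] + B[1][1] = 0 + 3 = 3, A[0][2] + B[2][1] = 7 + -2 = 5) = 3 (attained at k = 1)
  C[0][2] = min over k of (A[0][0] + B[0][2] = -1 + 6 = 5, A[0][1] + B[1][2] = 0 + -3 = -3, A[0][2] + B[2][2] = 7 + -4 = 3) = -3 (attained at k = 1)
  C[1][0] = min over k of (A[1][0] + B[0][0] = 8 + -2 = 6, A[1][1] + B[1][0] = -1 + 2 = 1, A[1][2] + B[2][0] = 2 + 1 = 3) = 1 (attained at k = 1)
  C[1][1] = min over k of (A[1][0] + B[0][1] = 8 + 6 = 14, A[1][1] + B[1][1] = -1 + 3 = 2, A[1][2] + B[2][1] = 2 + -2 = 0) = 0 (attained at k = 2)
  C[1][2] = min over k of (A[1][0] + B[0][2] = 8 + 6 = 14, A[1][1] + B[1][2] = -1 + -3 = -4, A[1][2] + B[2][2] = 2 + -4 = -2) = -4 (attained at k = 1)
  C[2][0] = min over k of (A[2][0] + B[0][0] = -3 + -2 = -5, A[2][1] + B[1][0] = 6 + 2 = 8, A[2][2] + B[2][0] = 8 + 1 = 9) = -5 (attained at k = 0)
  C[2][1] = min over k of (A[2][0] + B[0][1] = -3 + 6 = 3, A[2][1] + B[1][1] = 6 + 3 = 9, A[2][2] + B[2][1] = 8 + -2 = 6) = 3 (attained at k = 0)
  C[2][2] = min over k of (A[2][0] + B[0][2] = -3 + 6 = 3, A[2][1] + B[1][2] = 6 + -3 = 3, A[2][2] + B[2][2] = 8 + -4 = 4) = 3 (attained at k = 0)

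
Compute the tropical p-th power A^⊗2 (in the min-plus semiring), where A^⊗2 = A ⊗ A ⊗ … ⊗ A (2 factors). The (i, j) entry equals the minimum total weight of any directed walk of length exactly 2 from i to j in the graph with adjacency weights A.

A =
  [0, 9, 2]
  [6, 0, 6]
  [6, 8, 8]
A^⊗2 =
  [0, 9, 2]
  [6, 0, 6]
  [6, 8, 8]

Each entry (A^⊗2)_ij equals the minimum over all length-2 walks i = v_0 → v_1 → … → v_2 = j of Σ_t A[v_t][v_{t+1}]. For example, for (i, j) = (0, 2) we minimise over 3 possible intermediate vertex sequences; the minimum is 2, attained along the walk 0 → 0 → 2.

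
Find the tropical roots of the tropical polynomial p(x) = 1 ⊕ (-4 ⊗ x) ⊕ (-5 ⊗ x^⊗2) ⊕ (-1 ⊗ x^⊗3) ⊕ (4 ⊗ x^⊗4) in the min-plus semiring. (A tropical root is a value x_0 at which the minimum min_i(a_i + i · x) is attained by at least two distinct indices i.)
Roots: {-5, -4, 1, 5}

Each tropical root is a break point of the lower envelope of the lines y = a_i + i · x (there are 5 lines, with slopes 0, 1, ..., 4). Only the lines that attain the minimum somewhere contribute to roots; other lines are dominated. Here the surviving (envelope) indices are i = 4, i = 3, i = 2, i = 1, i = 0.
Intersections between consecutive envelope lines give the roots: for adjacent envelope indices i < j the intersection is x = (a_i − a_j) / (j − i). Reading off the sorted break points: {-5, -4, 1, 5}.
Verification: at each break x_0, at least two indices attain the minimum of min_i(a_i + i · x_0).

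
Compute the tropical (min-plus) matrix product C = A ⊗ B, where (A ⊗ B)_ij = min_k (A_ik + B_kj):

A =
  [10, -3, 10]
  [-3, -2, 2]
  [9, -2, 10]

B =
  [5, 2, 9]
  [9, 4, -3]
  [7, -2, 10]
A ⊗ B =
  [6, 1, -6]
  [2, -1, -5]
  [7, 2, -5]

Apply the min-plus product entry-by-entry:
  C[0][0] = min over k of (A[0][0] + B[0][0] = 10 + 5 = 15, A[0][1] + B[1][0] = -3 + 9 = 6, A[0][2] + B[2][0] = 10 + 7 = 17) = 6 (attained at k = 1)
  C[0][1] = min over k of (A[0][0] + B[0][1] = 10 + 2 = 12, A[0][1] + B[1][1] = -3 + 4 = 1, A[0][2] + B[2][1] = 10 + -2 = 8) = 1 (attained at k = 1)
  C[0][2] = min over k of (A[0][0] + B[0][2] = 10 + 9 = 19, A[0][1] + B[1][2] = -3 + -3 = -6, A[0][2] + B[2][2] = 10 + 10 = 20) = -6 (attained at k = 1)
  C[1][0] = min over k of (A[1][0] + B[0][0] = -3 + 5 = 2, A[1][1] + B[1][0] = -2 + 9 = 7, A[1][2] + B[2][0] = 2 + 7 = 9) = 2 (attained at k = 0)
  C[1][1] = min over k of (A[1][0] + B[0][1] = -3 + 2 = -1, A[1][1] + B[1][1] = -2 + 4 = 2, A[1][2] + B[2][1] = 2 + -2 = 0) = -1 (attained at k = 0)
  C[1][2] = min over k of (A[1][0] + B[0][2] = -3 + 9 = 6, A[1][1] + B[1][2] = -2 + -3 = -5, A[1][2] + B[2][2] = 2 + 10 = 12) = -5 (attained at k = 1)
  C[2][0] = min over k of (A[2][0] + B[0][0] = 9 + 5 = 14, A[2][1] + B[1][0] = -2 + 9 = 7, A[2][2] + B[2][0] = 10 + 7 = 17) = 7 (attained at k = 1)
  C[2][1] = min over k of (A[2][0] + B[0][1] = 9 + 2 = 11, A[2][1] + B[1][1] = -2 + 4 = 2, A[2][2] + B[2][1] = 10 + -2 = 8) = 2 (attained at k = 1)
  C[2][2] = min over k of (A[2][0] + B[0][2] = 9 + 9 = 18, A[2][1] + B[1][2] = -2 + -3 = -5, A[2][2] + B[2][2] = 10 + 10 = 20) = -5 (attained at k = 1)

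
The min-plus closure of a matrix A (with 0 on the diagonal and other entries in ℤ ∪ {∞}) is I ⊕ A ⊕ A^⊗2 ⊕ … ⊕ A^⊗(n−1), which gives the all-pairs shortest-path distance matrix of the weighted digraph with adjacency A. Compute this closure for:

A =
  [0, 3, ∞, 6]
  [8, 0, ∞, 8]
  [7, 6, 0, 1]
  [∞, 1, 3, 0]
Closure =
  [0, 3, 9, 6]
  [8, 0, 11, 8]
  [7, 2, 0, 1]
  [9, 1, 3, 0]

This is the Floyd-Warshall all-pairs shortest-path computation. For each intermediate vertex k = 0, 1, …, 3, update dist[i][j] ← min(dist[i][j], dist[i][k] + dist[k][j]). The final matrix gives, for each (i, j), the minimum total weight of any directed path from i to j (possibly empty when i = j).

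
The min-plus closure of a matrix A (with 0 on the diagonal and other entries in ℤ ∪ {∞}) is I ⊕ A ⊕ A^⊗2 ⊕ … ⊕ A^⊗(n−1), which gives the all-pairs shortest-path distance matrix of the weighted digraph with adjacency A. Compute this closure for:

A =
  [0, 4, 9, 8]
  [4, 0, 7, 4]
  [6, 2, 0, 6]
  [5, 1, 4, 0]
Closure =
  [0, 4, 9, 8]
  [4, 0, 7, 4]
  [6, 2, 0, 6]
  [5, 1, 4, 0]

This is the Floyd-Warshall all-pairs shortest-path computation. For each intermediate vertex k = 0, 1, …, 3, update dist[i][j] ← min(dist[i][j], dist[i][k] + dist[k][j]). The final matrix gives, for each (i, j), the minimum total weight of any directed path from i to j (possibly empty when i = j).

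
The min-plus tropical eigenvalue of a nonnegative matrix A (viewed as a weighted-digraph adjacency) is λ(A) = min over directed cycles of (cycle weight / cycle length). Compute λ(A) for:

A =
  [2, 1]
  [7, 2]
λ(A) = 2

Enumerate directed cycles and compute their means (weight / length). Sample:
  cycle 0 → 0: weight = 2, length = 1, mean = 2/1 ≈ 2.000
  cycle 1 → 1: weight = 2, length = 1, mean = 2/1 ≈ 2.000
  cycle 0 → 1 → 0: weight = 8, length = 2, mean = 8/2 ≈ 4.000
  cycle 1 → 0 → 1: weight = 8, length = 2, mean = 8/2 ≈ 4.000
Minimum mean = 2.000, attained e.g. along the cycle 0 → 0 with weight 2 and length 1. So λ(A) = 2/1 = 2.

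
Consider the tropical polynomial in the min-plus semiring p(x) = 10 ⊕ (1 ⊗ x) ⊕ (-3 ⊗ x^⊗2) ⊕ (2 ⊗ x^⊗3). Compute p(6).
p(6) = 7

A tropical monomial a ⊗ x^⊗i evaluates to a + i · x. Evaluating each term at x = 6:
  Term 0 contributes 10 + 0 · 6 = 10
  Term 1 contributes 1 + 1 · 6 = 7
  Term 2 contributes -3 + 2 · 6 = 9
  Term 3 contributes 2 + 3 · 6 = 20
p(6) = ⊕ of these = min[10, 7, 9, 20] = 7.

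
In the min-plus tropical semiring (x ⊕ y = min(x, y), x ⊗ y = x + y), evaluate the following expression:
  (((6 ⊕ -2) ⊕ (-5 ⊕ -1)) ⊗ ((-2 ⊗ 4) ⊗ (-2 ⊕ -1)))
(((6 ⊕ -2) ⊕ (-5 ⊕ -1)) ⊗ ((-2 ⊗ 4) ⊗ (-2 ⊕ -1))) = -5

Expand innermost to outermost. Recall ⊕ takes the minimum of its arguments and ⊗ takes their sum. Working out the expression (((6 ⊕ -2) ⊕ (-5 ⊕ -1)) ⊗ ((-2 ⊗ 4) ⊗ (-2 ⊕ -1))) gives -5.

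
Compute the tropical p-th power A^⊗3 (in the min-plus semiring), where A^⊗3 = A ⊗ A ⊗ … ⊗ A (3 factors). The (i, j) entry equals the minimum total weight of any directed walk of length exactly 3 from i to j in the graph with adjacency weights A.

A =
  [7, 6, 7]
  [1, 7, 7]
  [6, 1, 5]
A^⊗3 =
  [9, 13, 14]
  [8, 9, 13]
  [7, 8, 9]

Each entry (A^⊗3)_ij equals the minimum over all length-3 walks i = v_0 → v_1 → … → v_3 = j of Σ_t A[v_t][v_{t+1}]. For example, for (i, j) = (0, 2) we minimise over 9 possible intermediate vertex sequences; the minimum is 14, attained along the walk 0 → 1 → 0 → 2.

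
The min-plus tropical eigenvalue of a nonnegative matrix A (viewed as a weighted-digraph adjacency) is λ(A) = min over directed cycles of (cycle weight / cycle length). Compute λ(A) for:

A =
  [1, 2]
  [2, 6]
λ(A) = 1

Enumerate directed cycles and compute their means (weight / length). Sample:
  cycle 0 → 0: weight = 1, length = 1, mean = 1/1 ≈ 1.000
  cycle 1 → 1: weight = 6, length = 1, mean = 6/1 ≈ 6.000
  cycle 0 → 1 → 0: weight = 4, length = 2, mean = 4/2 ≈ 2.000
  cycle 1 → 0 → 1: weight = 4, length = 2, mean = 4/2 ≈ 2.000
Minimum mean = 1.000, attained e.g. along the cycle 0 → 0 with weight 1 and length 1. So λ(A) = 1/1 = 1.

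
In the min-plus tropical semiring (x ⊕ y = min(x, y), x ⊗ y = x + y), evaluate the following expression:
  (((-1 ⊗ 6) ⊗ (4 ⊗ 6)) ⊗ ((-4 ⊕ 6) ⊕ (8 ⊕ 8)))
(((-1 ⊗ 6) ⊗ (4 ⊗ 6)) ⊗ ((-4 ⊕ 6) ⊕ (8 ⊕ 8))) = 11

Expand innermost to outermost. Recall ⊕ takes the minimum of its arguments and ⊗ takes their sum. Working out the expression (((-1 ⊗ 6) ⊗ (4 ⊗ 6)) ⊗ ((-4 ⊕ 6) ⊕ (8 ⊕ 8))) gives 11.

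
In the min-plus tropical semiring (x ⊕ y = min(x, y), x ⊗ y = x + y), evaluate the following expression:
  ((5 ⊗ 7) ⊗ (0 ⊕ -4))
((5 ⊗ 7) ⊗ (0 ⊕ -4)) = 8

Expand innermost to outermost. Recall ⊕ takes the minimum of its arguments and ⊗ takes their sum. Working out the expression ((5 ⊗ 7) ⊗ (0 ⊕ -4)) gives 8.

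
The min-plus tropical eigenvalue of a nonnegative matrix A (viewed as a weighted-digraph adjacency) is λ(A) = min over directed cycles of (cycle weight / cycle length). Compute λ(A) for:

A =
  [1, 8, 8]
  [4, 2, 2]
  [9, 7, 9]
λ(A) = 1

Enumerate directed cycles and compute their means (weight / length). Sample:
  cycle 0 → 0: weight = 1, length = 1, mean = 1/1 ≈ 1.000
  cycle 1 → 1: weight = 2, length = 1, mean = 2/1 ≈ 2.000
  cycle 2 → 2: weight = 9, length = 1, mean = 9/1 ≈ 9.000
  cycle 0 → 1 → 0: weight = 12, length = 2, mean = 12/2 ≈ 6.000
  cycle 0 → 2 → 0: weight = 17, length = 2, mean = 17/2 ≈ 8.500
  cycle 1 → 0 → 1: weight = 12, length = 2, mean = 12/2 ≈ 6.000
Minimum mean = 1.000, attained e.g. along the cycle 0 → 0 with weight 1 and length 1. So λ(A) = 1/1 = 1.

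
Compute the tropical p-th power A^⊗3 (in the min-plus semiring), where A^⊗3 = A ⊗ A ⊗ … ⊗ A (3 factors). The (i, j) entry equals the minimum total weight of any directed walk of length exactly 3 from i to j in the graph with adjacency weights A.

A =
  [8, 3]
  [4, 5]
A^⊗3 =
  [12, 10]
  [11, 12]

Each entry (A^⊗3)_ij equals the minimum over all length-3 walks i = v_0 → v_1 → … → v_3 = j of Σ_t A[v_t][v_{t+1}]. For example, for (i, j) = (0, 1) we minimise over 4 possible intermediate vertex sequences; the minimum is 10, attained along the walk 0 → 1 → 0 → 1.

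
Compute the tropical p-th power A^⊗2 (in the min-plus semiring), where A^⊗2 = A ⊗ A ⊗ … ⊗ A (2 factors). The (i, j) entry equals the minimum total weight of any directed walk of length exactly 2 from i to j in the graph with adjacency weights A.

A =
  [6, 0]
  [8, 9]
A^⊗2 =
  [8, 6]
  [14, 8]

Each entry (A^⊗2)_ij equals the minimum over all length-2 walks i = v_0 → v_1 → … → v_2 = j of Σ_t A[v_t][v_{t+1}]. For example, for (i, j) = (0, 1) we minimise over 2 possible intermediate vertex sequences; the minimum is 6, attained along the walk 0 → 0 → 1.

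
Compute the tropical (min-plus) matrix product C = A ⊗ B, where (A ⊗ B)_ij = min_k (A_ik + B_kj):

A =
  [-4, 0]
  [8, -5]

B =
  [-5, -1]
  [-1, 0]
A ⊗ B =
  [-9, -5]
  [-6, -5]

Apply the min-plus product entry-by-entry:
  C[0][0] = min over k of (A[0][0] + B[0][0] = -4 + -5 = -9, A[0][1] + B[1][0] = 0 + -1 = -1) = -9 (attained at k = 0)
  C[0][1] = min over k of (A[0][0] + B[0][1] = -4 + -1 = -5, A[0][1] + B[1][1] = 0 + 0 = 0) = -5 (attained at k = 0)
  C[1][0] = min over k of (A[1][0] + B[0][0] = 8 + -5 = 3, A[1][1] + B[1][0] = -5 + -1 = -6) = -6 (attained at k = 1)
  C[1][1] = min over k of (A[1][0] + B[0][1] = 8 + -1 = 7, A[1][1] + B[1][1] = -5 + 0 = -5) = -5 (attained at k = 1)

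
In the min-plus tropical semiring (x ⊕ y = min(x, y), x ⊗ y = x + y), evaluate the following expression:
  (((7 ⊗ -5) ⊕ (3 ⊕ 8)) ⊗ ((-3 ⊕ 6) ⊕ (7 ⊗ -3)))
(((7 ⊗ -5) ⊕ (3 ⊕ 8)) ⊗ ((-3 ⊕ 6) ⊕ (7 ⊗ -3))) = -1

Expand innermost to outermost. Recall ⊕ takes the minimum of its arguments and ⊗ takes their sum. Working out the expression (((7 ⊗ -5) ⊕ (3 ⊕ 8)) ⊗ ((-3 ⊕ 6) ⊕ (7 ⊗ -3))) gives -1.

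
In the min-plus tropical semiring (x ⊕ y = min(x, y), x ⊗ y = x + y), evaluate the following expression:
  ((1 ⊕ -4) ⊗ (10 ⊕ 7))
((1 ⊕ -4) ⊗ (10 ⊕ 7)) = 3

Expand innermost to outermost. Recall ⊕ takes the minimum of its arguments and ⊗ takes their sum. Working out the expression ((1 ⊕ -4) ⊗ (10 ⊕ 7)) gives 3.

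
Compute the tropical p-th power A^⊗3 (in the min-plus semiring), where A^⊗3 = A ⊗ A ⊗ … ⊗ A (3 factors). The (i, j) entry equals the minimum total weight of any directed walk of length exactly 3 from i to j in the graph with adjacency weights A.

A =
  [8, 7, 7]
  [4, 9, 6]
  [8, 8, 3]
A^⊗3 =
  [18, 18, 13]
  [15, 17, 12]
  [14, 14, 9]

Each entry (A^⊗3)_ij equals the minimum over all length-3 walks i = v_0 → v_1 → … → v_3 = j of Σ_t A[v_t][v_{t+1}]. For example, for (i, j) = (0, 2) we minimise over 9 possible intermediate vertex sequences; the minimum is 13, attained along the walk 0 → 2 → 2 → 2.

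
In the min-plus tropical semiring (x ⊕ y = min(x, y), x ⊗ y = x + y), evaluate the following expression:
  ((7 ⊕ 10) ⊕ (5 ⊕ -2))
((7 ⊕ 10) ⊕ (5 ⊕ -2)) = -2

Expand innermost to outermost. Recall ⊕ takes the minimum of its arguments and ⊗ takes their sum. Working out the expression ((7 ⊕ 10) ⊕ (5 ⊕ -2)) gives -2.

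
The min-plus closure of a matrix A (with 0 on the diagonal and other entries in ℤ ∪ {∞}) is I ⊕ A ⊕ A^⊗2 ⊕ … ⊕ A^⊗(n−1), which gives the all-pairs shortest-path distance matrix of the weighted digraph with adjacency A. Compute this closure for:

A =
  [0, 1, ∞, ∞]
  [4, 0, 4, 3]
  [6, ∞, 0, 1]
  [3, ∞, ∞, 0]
Closure =
  [0, 1, 5, 4]
  [4, 0, 4, 3]
  [4, 5, 0, 1]
  [3, 4, 8, 0]

This is the Floyd-Warshall all-pairs shortest-path computation. For each intermediate vertex k = 0, 1, …, 3, update dist[i][j] ← min(dist[i][j], dist[i][k] + dist[k][j]). The final matrix gives, for each (i, j), the minimum total weight of any directed path from i to j (possibly empty when i = j).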